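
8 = 8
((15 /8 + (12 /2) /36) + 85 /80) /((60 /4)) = 149 /720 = 0.21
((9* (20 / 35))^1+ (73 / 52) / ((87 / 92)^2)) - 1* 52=-31192940 / 688779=-45.29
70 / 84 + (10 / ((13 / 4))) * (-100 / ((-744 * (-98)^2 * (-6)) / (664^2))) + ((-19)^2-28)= 5759214427 / 17416854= 330.67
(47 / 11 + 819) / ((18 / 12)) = 18112 / 33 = 548.85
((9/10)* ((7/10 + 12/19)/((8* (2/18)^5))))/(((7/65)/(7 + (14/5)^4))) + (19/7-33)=74794390432159/13300000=5623638.38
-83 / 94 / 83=-1 / 94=-0.01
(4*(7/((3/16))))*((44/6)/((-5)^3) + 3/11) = 395584/12375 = 31.97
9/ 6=3/ 2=1.50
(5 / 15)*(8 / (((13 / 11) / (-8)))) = -704 / 39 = -18.05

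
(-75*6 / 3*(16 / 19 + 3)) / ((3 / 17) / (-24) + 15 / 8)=-744600 / 2413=-308.58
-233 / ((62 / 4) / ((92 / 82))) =-21436 / 1271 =-16.87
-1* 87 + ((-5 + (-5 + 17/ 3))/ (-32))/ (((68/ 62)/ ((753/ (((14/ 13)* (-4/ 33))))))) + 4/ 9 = -798.78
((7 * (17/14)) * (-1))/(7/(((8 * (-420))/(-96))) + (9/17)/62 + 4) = -44795/22179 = -2.02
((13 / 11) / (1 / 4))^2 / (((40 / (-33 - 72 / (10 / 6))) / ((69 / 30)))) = -97.91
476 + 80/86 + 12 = 21024/43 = 488.93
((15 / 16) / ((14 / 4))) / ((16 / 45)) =675 / 896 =0.75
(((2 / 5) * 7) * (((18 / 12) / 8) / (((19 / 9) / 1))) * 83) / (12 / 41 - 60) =-71463 / 206720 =-0.35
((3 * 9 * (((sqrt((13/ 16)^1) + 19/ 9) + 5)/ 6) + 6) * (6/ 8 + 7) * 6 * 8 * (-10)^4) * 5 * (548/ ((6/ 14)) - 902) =7881750000 * sqrt(13) + 266228000000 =294646053765.39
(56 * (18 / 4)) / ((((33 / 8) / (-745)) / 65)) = -2958327.27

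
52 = 52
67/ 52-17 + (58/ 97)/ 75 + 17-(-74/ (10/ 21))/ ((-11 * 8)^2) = 964190731/ 732388800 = 1.32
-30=-30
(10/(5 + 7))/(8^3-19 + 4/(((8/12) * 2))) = 5/2976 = 0.00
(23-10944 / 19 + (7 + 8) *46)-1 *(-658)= 795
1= 1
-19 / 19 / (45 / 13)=-13 / 45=-0.29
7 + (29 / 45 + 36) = 1964 / 45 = 43.64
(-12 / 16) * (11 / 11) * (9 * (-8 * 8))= 432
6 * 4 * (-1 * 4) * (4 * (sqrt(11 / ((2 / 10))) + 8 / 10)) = -384 * sqrt(55) - 1536 / 5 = -3155.02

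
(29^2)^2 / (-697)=-707281 / 697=-1014.75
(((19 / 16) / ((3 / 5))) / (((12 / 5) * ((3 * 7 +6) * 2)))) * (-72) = -475 / 432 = -1.10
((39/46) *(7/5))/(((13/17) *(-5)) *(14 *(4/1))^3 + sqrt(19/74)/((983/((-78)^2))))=-0.00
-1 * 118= -118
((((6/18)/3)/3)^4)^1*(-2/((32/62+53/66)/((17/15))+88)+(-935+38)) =-927312187/549386168247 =-0.00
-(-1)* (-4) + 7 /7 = -3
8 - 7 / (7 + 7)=15 / 2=7.50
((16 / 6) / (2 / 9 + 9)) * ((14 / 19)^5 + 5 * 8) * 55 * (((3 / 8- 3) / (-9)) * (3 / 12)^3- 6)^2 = 19353356475096655 / 841794424832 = 22990.60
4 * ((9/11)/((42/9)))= 54/77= 0.70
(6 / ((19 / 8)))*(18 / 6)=144 / 19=7.58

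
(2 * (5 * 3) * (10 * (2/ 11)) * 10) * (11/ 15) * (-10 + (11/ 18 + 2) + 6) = -5000/ 9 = -555.56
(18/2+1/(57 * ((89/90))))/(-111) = -5083/62567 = -0.08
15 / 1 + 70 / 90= 142 / 9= 15.78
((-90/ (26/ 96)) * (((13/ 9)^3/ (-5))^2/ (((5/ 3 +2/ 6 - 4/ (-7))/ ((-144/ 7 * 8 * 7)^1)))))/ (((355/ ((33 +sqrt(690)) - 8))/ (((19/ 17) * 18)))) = 202268545024/ 2639709 +202268545024 * sqrt(690)/ 65992725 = 157136.62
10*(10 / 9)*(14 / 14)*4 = 44.44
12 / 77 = 0.16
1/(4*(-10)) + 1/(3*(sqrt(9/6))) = -1/40 + sqrt(6)/9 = 0.25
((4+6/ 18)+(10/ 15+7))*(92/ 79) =1104/ 79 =13.97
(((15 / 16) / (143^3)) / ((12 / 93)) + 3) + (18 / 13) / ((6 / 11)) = 1036519377 / 187149248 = 5.54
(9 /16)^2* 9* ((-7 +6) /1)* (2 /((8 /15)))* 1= -10935 /1024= -10.68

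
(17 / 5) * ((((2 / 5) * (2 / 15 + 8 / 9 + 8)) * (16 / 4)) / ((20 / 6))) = 27608 / 1875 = 14.72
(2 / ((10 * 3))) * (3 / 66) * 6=1 / 55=0.02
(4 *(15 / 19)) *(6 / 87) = 0.22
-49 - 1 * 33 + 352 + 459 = 729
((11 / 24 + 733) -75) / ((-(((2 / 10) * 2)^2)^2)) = -25721.03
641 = 641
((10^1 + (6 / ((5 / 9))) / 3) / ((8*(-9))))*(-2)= 17 / 45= 0.38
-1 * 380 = -380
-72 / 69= -24 / 23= -1.04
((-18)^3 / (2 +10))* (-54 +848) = -385884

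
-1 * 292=-292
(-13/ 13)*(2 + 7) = -9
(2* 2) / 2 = 2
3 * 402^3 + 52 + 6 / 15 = 974472382 / 5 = 194894476.40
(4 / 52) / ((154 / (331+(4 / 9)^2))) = 0.17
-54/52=-27/26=-1.04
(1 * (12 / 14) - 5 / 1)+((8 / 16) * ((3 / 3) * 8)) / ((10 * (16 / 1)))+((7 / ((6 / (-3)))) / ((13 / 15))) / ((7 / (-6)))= -2389 / 3640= -0.66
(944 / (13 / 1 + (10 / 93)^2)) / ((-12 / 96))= -65317248 / 112537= -580.41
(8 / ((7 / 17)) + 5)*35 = 855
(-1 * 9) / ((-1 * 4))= 9 / 4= 2.25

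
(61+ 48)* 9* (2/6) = 327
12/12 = 1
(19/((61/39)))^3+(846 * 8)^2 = 45807616.52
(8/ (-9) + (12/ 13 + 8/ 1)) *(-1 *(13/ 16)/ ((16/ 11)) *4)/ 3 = -2585/ 432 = -5.98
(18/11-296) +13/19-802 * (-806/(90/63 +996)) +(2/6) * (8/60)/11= 11636065663/32832855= 354.40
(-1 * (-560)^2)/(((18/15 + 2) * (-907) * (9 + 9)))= 49000/8163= 6.00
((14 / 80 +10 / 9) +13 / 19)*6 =13477 / 1140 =11.82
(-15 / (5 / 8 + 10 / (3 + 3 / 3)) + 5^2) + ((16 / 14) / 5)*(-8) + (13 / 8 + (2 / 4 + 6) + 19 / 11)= 86929 / 3080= 28.22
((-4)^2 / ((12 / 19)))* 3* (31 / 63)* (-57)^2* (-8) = -6804128 / 7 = -972018.29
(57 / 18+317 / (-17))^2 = 2493241 / 10404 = 239.64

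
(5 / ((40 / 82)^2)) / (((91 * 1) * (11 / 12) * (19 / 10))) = 5043 / 38038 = 0.13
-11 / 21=-0.52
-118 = -118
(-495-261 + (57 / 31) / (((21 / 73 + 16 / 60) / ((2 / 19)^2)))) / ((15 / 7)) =-630639912 / 1787615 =-352.78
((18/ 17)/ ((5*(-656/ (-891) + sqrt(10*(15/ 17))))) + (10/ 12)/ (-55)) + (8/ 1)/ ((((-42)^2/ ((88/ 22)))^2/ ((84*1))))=-248232287239/ 8132684861070 + 7144929*sqrt(102)/ 950014723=0.05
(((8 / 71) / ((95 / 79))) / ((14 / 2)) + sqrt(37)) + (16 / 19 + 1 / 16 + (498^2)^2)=sqrt(37) + 46464080565740527 / 755440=61505984023.00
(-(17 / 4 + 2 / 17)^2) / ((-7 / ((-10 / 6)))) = -147015 / 32368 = -4.54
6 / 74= 3 / 37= 0.08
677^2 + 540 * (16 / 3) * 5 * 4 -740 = 515189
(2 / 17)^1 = 2 / 17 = 0.12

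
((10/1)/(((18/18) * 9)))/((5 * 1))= 2/9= 0.22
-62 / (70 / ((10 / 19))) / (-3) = 62 / 399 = 0.16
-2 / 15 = -0.13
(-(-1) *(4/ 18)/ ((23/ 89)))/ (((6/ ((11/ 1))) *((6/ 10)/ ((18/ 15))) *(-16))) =-979/ 4968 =-0.20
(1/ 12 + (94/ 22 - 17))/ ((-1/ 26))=21697/ 66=328.74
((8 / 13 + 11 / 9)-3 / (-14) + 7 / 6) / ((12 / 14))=1318 / 351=3.75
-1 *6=-6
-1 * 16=-16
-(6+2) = -8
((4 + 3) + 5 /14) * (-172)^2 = 1523576 /7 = 217653.71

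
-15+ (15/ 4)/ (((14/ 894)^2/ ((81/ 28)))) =242685615/ 5488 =44221.14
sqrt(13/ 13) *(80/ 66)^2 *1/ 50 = 32/ 1089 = 0.03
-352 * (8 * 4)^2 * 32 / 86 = -5767168 / 43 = -134120.19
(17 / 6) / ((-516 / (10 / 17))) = -5 / 1548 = -0.00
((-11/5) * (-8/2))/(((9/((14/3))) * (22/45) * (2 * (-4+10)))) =7/9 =0.78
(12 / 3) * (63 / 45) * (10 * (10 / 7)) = 80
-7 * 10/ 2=-35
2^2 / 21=4 / 21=0.19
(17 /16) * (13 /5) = 221 /80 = 2.76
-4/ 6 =-2/ 3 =-0.67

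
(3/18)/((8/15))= 5/16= 0.31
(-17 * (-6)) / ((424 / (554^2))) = 3913179 / 53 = 73833.57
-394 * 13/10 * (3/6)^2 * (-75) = 38415/4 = 9603.75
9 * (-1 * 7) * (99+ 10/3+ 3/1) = -6636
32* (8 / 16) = 16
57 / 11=5.18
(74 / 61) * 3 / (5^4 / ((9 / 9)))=222 / 38125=0.01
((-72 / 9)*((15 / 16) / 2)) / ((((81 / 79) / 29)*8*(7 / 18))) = -11455 / 336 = -34.09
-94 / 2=-47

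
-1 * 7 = -7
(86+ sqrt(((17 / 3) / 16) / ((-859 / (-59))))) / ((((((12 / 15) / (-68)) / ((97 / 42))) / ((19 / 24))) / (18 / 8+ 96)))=-1315532.71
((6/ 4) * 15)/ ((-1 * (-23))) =45/ 46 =0.98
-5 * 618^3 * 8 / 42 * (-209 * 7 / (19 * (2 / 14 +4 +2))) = 121161569760 / 43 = 2817710924.65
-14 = -14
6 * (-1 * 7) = -42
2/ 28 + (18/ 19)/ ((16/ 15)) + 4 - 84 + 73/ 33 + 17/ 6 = -866037/ 11704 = -73.99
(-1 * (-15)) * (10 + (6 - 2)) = 210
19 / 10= 1.90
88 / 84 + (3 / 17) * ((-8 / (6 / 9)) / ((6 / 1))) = 248 / 357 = 0.69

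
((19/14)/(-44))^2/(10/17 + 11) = 6137/74752832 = 0.00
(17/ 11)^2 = 2.39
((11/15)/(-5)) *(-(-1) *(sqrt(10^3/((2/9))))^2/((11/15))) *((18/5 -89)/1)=76860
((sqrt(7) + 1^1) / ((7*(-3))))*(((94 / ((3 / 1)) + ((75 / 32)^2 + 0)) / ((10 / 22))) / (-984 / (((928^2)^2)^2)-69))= 83554179207003923575472128 / 1494353920439596417674155865 + 83554179207003923575472128*sqrt(7) / 1494353920439596417674155865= 0.20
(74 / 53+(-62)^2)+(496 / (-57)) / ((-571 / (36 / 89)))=196787440622 / 51174733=3845.40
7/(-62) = -7/62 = -0.11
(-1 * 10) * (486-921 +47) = 3880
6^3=216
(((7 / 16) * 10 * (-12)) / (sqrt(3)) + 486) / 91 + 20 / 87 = 44102 / 7917 - 5 * sqrt(3) / 26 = 5.24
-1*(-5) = 5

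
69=69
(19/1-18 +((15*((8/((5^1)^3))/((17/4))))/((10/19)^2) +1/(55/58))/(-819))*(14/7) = 27286306/13674375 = 2.00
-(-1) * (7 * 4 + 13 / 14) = 405 / 14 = 28.93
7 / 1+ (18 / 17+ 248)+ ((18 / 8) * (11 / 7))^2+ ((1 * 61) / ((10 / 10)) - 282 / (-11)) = 52074643 / 146608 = 355.20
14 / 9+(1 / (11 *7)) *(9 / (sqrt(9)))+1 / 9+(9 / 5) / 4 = 9959 / 4620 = 2.16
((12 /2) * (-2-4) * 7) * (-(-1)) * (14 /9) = -392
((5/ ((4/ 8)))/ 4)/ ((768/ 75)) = 0.24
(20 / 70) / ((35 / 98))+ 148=744 / 5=148.80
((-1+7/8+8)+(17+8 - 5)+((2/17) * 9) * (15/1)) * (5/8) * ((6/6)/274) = 29755/298112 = 0.10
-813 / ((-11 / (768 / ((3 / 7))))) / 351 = 485632 / 1287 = 377.34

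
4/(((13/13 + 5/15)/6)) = 18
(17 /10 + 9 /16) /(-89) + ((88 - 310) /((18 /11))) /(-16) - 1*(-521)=2827283 /5340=529.45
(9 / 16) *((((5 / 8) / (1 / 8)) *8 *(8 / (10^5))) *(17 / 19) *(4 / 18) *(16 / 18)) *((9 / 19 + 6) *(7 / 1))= 9758 / 676875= 0.01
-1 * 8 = -8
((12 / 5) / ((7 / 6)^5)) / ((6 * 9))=1728 / 84035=0.02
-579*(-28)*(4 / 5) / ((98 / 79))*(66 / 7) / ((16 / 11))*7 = 16603983 / 35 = 474399.51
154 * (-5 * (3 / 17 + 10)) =-133210 / 17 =-7835.88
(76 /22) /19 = 2 /11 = 0.18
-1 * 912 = -912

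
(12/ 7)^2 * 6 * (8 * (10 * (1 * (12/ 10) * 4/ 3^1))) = 110592/ 49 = 2256.98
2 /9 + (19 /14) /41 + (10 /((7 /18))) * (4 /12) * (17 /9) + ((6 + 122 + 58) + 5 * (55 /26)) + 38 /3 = 1082632 /4797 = 225.69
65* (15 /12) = 325 /4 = 81.25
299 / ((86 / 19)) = 5681 / 86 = 66.06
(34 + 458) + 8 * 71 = 1060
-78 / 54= -13 / 9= -1.44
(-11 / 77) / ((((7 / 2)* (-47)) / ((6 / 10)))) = 6 / 11515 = 0.00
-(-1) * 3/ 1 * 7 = 21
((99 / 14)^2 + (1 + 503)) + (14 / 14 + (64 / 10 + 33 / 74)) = 20372719 / 36260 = 561.85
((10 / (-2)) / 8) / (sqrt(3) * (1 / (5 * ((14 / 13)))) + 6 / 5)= -1225 / 2183 + 2275 * sqrt(3) / 26196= -0.41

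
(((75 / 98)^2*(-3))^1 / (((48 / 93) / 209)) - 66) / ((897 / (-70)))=60.68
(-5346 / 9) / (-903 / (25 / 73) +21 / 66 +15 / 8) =1306800 / 5796047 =0.23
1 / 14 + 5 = 71 / 14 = 5.07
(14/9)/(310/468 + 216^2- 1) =364/10917425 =0.00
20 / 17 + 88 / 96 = 427 / 204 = 2.09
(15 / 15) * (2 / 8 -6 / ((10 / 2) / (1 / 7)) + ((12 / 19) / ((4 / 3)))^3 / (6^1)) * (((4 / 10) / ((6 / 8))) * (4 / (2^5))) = 92459 / 14403900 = 0.01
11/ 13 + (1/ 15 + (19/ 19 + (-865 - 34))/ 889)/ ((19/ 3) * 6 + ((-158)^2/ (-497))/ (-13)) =5516990891/ 6698486730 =0.82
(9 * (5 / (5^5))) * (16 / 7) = 144 / 4375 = 0.03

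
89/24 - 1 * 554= -13207/24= -550.29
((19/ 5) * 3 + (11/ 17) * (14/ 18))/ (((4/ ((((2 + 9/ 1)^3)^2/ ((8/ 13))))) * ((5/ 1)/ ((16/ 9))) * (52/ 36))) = 8065917233/ 3825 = 2108736.53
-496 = -496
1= 1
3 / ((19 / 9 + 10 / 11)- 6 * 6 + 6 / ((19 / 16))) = -5643 / 52531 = -0.11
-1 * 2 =-2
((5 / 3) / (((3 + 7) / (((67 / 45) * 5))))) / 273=0.00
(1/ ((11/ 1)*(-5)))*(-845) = 169/ 11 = 15.36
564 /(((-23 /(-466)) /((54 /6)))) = 2365416 /23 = 102844.17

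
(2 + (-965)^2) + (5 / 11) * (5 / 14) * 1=143408983 / 154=931227.16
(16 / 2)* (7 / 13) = 4.31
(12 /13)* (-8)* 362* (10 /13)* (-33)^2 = -378449280 /169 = -2239344.85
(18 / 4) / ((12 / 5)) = 15 / 8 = 1.88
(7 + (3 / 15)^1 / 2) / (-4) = -71 / 40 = -1.78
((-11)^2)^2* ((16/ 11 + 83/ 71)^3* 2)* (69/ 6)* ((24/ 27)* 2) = 3869223970128/ 357911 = 10810575.73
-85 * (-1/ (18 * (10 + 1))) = 85/ 198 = 0.43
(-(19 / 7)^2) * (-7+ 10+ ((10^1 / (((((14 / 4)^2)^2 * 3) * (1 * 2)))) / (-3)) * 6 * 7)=-1056647 / 50421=-20.96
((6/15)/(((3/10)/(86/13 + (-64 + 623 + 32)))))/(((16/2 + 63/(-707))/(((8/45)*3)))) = 53.72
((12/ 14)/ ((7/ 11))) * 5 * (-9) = -2970/ 49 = -60.61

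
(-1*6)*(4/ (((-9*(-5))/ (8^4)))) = -2184.53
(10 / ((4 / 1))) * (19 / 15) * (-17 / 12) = -323 / 72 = -4.49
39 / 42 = 13 / 14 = 0.93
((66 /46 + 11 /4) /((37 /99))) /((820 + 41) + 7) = 5445 /422096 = 0.01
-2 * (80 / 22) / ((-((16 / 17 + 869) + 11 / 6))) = 0.01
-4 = -4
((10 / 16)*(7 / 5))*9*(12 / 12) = 63 / 8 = 7.88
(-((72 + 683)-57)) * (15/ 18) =-1745/ 3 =-581.67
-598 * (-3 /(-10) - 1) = 2093 /5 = 418.60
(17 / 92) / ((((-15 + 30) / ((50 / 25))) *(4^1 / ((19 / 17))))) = 19 / 2760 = 0.01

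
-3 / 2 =-1.50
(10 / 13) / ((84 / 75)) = 125 / 182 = 0.69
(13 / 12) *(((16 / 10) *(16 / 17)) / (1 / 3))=416 / 85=4.89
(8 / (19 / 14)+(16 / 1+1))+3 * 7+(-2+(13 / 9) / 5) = 36067 / 855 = 42.18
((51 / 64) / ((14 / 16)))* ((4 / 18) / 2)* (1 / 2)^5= 17 / 5376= 0.00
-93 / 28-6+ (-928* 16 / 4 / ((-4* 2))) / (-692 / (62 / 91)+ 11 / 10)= -86116979 / 8806532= -9.78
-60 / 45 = -1.33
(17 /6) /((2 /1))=17 /12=1.42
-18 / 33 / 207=-2 / 759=-0.00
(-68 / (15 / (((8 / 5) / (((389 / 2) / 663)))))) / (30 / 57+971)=-4568512 / 179513775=-0.03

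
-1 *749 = -749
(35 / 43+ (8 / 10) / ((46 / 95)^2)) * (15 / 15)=96130 / 22747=4.23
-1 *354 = -354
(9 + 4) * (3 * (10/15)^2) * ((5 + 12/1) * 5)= 4420/3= 1473.33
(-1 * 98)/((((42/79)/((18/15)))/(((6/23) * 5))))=-6636/23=-288.52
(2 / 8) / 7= 1 / 28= 0.04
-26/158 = -13/79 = -0.16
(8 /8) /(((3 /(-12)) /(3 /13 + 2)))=-116 /13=-8.92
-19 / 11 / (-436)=0.00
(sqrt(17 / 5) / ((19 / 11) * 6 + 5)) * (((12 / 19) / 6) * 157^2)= 542278 * sqrt(85) / 16055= 311.40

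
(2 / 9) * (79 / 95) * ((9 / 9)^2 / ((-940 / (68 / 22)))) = -1343 / 2210175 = -0.00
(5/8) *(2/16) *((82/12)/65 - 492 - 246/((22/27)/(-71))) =89848261/54912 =1636.22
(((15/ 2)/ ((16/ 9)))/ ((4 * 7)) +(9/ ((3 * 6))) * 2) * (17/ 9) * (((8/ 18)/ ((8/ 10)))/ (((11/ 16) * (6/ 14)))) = 87635/ 21384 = 4.10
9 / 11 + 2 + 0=31 / 11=2.82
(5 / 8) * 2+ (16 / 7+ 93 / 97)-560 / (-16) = 107267 / 2716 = 39.49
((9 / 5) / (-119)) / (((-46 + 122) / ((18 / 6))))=-27 / 45220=-0.00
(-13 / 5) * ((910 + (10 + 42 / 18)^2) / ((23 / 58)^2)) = -418034188 / 23805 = -17560.77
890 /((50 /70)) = 1246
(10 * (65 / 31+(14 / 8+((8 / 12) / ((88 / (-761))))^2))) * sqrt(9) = 100152815 / 90024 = 1112.51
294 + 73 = 367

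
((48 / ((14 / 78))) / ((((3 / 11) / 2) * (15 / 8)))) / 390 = 1408 / 525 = 2.68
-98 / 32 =-49 / 16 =-3.06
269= 269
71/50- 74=-3629/50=-72.58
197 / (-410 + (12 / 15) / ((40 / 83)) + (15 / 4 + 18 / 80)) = -39400 / 80873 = -0.49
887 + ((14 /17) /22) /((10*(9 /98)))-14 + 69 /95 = 873.77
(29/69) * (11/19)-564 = -739085/1311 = -563.76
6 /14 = 0.43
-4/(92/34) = -34/23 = -1.48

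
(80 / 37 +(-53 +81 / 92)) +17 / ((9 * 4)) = -379007 / 7659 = -49.49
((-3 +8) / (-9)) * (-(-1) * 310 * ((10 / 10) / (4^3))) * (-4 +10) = -775 / 48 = -16.15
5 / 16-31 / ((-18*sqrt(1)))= 293 / 144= 2.03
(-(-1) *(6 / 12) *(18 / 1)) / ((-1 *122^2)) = -9 / 14884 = -0.00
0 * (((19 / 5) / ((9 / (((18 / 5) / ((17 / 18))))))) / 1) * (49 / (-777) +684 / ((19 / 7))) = 0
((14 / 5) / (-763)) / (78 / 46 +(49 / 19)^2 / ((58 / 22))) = -240787 / 276790240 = -0.00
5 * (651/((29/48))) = 5387.59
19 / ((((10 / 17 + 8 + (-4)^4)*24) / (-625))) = -201875 / 107952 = -1.87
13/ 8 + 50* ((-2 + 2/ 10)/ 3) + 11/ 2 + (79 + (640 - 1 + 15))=5681/ 8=710.12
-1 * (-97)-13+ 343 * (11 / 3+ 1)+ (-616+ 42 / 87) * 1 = 93016 / 87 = 1069.15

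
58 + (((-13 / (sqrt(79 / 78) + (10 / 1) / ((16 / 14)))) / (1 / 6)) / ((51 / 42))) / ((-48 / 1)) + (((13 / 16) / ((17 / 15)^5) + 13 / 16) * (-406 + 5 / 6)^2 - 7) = 853679086124383 / 4169044062 - 182 * sqrt(6162) / 801431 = 204766.13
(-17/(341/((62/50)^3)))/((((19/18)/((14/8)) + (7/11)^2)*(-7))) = 1617363/120078125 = 0.01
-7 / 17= -0.41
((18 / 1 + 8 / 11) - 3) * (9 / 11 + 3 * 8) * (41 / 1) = 16003.21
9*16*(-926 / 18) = -7408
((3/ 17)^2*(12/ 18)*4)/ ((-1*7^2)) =-24/ 14161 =-0.00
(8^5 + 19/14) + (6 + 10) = 458995/14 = 32785.36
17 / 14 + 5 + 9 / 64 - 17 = -10.65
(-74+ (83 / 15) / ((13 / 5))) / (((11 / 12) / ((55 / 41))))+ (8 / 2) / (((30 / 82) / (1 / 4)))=-819047 / 7995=-102.44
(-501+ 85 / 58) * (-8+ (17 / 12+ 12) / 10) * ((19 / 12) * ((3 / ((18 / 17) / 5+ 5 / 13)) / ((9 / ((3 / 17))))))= 5717908469 / 11007936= 519.44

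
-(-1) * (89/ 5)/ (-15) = -89/ 75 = -1.19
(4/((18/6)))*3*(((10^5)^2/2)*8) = 160000000000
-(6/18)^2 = -1/9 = -0.11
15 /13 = 1.15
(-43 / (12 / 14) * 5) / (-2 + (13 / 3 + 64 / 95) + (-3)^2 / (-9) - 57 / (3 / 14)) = 142975 / 150476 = 0.95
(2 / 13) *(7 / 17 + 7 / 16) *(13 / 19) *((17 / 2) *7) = 1617 / 304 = 5.32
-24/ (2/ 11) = -132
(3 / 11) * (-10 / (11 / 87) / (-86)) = 1305 / 5203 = 0.25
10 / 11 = 0.91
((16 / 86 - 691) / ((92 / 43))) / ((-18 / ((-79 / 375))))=-3.78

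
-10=-10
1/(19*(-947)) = -1/17993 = -0.00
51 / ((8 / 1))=51 / 8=6.38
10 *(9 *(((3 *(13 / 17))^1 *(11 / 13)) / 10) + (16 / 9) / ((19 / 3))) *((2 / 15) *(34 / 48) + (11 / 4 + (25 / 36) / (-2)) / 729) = 504016499 / 254304360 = 1.98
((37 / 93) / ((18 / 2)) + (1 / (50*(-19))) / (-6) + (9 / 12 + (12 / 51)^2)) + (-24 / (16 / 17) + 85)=13868271653 / 229798350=60.35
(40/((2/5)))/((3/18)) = 600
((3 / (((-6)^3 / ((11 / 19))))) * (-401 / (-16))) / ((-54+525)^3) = -4411 / 2287013885568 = -0.00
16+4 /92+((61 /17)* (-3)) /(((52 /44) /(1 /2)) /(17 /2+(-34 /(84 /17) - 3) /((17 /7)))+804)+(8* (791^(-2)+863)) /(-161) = -26.85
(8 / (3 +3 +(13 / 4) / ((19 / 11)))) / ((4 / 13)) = 1976 / 599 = 3.30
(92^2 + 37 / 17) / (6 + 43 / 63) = 9067275 / 7157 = 1266.91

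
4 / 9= 0.44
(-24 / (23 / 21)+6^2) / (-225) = -36 / 575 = -0.06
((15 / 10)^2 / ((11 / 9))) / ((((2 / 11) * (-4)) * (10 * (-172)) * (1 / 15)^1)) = 243 / 11008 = 0.02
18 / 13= 1.38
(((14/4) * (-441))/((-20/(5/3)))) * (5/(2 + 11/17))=5831/24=242.96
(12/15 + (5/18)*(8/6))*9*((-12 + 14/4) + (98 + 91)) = 28519/15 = 1901.27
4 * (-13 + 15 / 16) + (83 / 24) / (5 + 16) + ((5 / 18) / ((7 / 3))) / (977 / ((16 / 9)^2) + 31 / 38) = -36535691345 / 759815784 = -48.08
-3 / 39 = -1 / 13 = -0.08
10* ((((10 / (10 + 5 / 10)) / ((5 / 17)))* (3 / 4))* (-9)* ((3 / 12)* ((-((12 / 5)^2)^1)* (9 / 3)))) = 33048 / 35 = 944.23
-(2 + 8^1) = -10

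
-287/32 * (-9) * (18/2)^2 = 209223/32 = 6538.22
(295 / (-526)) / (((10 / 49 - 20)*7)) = 413 / 102044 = 0.00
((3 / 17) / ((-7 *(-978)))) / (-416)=-1 / 16138304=-0.00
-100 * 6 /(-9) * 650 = 130000 /3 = 43333.33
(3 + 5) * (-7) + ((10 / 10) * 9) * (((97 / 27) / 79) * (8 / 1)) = -52.73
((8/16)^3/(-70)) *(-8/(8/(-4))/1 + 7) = -11/560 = -0.02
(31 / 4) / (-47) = -31 / 188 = -0.16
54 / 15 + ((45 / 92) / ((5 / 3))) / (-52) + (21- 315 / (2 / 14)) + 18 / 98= -2555394567 / 1172080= -2180.22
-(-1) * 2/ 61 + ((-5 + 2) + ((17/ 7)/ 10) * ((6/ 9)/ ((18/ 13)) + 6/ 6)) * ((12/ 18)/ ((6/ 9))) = -30061/ 11529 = -2.61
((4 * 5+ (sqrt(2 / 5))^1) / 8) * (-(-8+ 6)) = sqrt(10) / 20+ 5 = 5.16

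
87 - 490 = -403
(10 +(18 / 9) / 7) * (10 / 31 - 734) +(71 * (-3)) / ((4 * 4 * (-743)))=-19467362163 / 2579696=-7546.38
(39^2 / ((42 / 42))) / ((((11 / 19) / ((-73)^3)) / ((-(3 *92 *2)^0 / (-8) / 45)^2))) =-1249133587 / 158400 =-7885.94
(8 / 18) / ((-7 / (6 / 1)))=-8 / 21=-0.38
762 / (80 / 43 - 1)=885.57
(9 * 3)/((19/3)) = 81/19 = 4.26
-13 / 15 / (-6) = 13 / 90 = 0.14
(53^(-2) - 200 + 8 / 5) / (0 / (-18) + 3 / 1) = -928841 / 14045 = -66.13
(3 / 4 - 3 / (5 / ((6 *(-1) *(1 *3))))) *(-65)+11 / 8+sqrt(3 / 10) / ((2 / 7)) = -747.46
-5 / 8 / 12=-5 / 96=-0.05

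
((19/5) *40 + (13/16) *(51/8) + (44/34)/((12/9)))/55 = 2.88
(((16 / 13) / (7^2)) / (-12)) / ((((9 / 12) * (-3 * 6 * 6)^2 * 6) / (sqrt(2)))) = -sqrt(2) / 25076142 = -0.00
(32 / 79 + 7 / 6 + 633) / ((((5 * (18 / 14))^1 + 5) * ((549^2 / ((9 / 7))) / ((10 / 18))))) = 300787 / 2285825184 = 0.00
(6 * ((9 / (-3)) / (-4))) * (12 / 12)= 4.50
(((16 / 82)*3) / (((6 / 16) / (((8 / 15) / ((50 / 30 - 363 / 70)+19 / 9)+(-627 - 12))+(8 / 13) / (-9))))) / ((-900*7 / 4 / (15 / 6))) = 2123558048 / 1340305785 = 1.58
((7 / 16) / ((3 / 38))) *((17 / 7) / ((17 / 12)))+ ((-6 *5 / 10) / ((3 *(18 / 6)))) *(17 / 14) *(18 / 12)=249 / 28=8.89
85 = 85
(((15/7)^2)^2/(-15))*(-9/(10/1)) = 1.27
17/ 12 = 1.42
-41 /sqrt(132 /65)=-41*sqrt(2145) /66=-28.77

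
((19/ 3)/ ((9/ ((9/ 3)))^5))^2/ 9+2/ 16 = 4785857/ 38263752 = 0.13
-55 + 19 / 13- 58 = -111.54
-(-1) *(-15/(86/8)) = -60/43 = -1.40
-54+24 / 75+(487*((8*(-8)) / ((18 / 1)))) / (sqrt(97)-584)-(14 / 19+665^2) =-644662033360613 / 1457599725+15584*sqrt(97) / 3068631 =-442276.40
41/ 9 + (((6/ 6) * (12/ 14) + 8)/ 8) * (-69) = -18103/ 252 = -71.84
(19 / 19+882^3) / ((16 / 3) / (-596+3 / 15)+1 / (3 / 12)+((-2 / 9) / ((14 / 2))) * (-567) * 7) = 6131934595953 / 1161730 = 5278278.60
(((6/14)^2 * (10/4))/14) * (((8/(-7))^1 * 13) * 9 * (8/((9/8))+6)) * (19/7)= -156.07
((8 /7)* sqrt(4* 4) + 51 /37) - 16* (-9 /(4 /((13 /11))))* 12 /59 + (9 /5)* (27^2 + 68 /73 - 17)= 1297.88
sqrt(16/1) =4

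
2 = 2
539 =539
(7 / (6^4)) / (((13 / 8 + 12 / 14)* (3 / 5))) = 245 / 67554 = 0.00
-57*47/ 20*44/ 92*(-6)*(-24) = -9225.08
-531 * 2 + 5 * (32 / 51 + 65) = -37427 / 51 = -733.86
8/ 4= 2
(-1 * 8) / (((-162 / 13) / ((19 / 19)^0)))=52 / 81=0.64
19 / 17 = 1.12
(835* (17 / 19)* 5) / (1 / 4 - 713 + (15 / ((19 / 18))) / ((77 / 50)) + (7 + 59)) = -5.86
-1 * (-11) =11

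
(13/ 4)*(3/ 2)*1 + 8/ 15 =649/ 120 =5.41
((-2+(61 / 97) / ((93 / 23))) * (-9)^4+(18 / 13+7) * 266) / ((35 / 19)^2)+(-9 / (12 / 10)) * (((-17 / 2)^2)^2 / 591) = -128308314426417 / 43125191200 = -2975.25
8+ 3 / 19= 155 / 19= 8.16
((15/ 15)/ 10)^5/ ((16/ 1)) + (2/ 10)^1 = 0.20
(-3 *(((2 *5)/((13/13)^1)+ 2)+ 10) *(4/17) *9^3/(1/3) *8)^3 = -98543524395407376384/4913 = -20057709015959164.74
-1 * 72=-72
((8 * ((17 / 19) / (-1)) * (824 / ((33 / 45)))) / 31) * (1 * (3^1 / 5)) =-1008576 / 6479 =-155.67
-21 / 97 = -0.22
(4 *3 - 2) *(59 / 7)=590 / 7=84.29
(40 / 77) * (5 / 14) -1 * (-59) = 31901 / 539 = 59.19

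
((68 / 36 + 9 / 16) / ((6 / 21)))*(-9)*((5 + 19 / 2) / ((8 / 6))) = -214977 / 256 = -839.75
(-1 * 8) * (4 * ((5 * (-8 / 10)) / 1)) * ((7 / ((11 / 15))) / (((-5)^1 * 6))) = -448 / 11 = -40.73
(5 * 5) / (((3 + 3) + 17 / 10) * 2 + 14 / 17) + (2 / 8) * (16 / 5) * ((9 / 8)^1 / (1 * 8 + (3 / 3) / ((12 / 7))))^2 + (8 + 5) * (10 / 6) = 23.22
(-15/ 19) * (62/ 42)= -155/ 133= -1.17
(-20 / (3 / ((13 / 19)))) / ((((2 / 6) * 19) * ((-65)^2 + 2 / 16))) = -2080 / 12202161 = -0.00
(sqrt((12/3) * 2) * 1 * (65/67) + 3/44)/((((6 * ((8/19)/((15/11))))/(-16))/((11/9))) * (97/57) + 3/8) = 3610/11319 + 1877200 * sqrt(2)/206829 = 13.15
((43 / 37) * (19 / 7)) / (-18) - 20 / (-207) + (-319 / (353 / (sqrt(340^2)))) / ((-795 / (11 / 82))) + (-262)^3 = -17984728.03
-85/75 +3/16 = -227/240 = -0.95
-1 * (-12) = 12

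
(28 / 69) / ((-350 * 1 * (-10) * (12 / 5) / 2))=1 / 10350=0.00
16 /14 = 8 /7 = 1.14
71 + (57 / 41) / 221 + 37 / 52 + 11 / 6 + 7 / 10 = 40367387 / 543660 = 74.25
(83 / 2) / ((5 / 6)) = 249 / 5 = 49.80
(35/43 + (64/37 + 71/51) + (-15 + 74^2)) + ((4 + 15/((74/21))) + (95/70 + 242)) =3246925937/567987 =5716.55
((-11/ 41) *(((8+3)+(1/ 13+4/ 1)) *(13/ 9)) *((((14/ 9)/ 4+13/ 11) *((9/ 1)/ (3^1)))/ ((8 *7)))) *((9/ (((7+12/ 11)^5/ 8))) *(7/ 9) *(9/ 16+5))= -2454256189/ 555645286296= -0.00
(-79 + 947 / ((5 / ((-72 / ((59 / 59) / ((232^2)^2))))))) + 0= -197530614595979 / 5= -39506122919195.80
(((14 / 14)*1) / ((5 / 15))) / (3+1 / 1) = 3 / 4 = 0.75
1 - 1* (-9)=10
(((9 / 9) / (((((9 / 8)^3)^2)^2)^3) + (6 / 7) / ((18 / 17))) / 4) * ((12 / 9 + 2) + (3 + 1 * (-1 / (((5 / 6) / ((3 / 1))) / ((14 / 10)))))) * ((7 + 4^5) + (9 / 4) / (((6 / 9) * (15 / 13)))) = 521241228268626578664812021105127142206239 / 1892385561774890650594572421480901844000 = 275.44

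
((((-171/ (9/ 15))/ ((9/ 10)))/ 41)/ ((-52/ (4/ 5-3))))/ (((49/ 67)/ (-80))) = 2800600/ 78351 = 35.74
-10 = -10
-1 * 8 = -8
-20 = -20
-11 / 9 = -1.22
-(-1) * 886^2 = 784996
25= 25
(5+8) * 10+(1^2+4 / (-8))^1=261 / 2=130.50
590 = 590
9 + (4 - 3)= 10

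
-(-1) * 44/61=44/61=0.72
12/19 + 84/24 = 157/38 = 4.13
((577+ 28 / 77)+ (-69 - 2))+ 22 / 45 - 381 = 62297 / 495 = 125.85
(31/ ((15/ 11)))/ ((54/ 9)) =341/ 90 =3.79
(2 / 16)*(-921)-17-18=-150.12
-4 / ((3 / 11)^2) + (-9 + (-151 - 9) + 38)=-1663 / 9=-184.78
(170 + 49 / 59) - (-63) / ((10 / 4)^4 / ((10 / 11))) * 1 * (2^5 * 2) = 21471041 / 81125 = 264.67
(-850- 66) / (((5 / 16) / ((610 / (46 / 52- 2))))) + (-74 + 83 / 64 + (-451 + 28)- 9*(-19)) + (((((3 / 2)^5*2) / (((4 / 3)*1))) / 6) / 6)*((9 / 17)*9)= 202278607001 / 126208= 1602739.98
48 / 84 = 4 / 7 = 0.57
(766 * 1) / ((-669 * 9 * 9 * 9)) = -766 / 487701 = -0.00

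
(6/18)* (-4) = -4/3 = -1.33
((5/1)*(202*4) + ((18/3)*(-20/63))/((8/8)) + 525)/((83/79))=7570175/1743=4343.19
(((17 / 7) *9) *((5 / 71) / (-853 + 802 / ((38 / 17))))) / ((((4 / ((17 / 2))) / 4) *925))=-16473 / 575575700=-0.00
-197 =-197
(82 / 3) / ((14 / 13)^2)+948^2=264225905 / 294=898727.57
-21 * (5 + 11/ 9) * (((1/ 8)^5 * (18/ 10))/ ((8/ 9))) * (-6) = 3969/ 81920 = 0.05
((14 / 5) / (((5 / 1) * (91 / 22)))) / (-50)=-22 / 8125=-0.00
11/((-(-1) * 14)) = 0.79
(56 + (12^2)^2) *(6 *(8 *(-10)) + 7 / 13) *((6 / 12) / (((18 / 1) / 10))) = -323991340 / 117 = -2769156.75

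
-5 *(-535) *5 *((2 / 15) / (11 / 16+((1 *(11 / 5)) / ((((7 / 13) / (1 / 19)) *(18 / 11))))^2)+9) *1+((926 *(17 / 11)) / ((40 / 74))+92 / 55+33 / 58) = 7353559828874652 / 58568369695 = 125555.14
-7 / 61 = -0.11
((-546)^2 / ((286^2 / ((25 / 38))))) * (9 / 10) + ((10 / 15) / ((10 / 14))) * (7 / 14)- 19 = -2258813 / 137940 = -16.38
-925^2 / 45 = -171125 / 9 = -19013.89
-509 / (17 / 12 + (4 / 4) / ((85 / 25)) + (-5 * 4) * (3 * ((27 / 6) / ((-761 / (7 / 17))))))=-4648188 / 16957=-274.12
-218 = -218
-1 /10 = -0.10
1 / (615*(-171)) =-1 / 105165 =-0.00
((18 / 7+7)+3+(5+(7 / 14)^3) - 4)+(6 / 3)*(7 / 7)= 879 / 56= 15.70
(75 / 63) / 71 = 25 / 1491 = 0.02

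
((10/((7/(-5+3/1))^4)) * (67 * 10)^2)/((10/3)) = 21547200/2401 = 8974.26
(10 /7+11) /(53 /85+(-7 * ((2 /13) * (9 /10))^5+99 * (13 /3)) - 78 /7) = 59174821875 /1992465369127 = 0.03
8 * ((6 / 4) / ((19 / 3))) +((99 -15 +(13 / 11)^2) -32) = 127115 / 2299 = 55.29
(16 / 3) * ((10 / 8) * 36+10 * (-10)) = -880 / 3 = -293.33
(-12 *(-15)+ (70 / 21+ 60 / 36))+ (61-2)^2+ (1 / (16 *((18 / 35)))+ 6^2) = 1066211 / 288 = 3702.12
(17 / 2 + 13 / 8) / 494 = 81 / 3952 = 0.02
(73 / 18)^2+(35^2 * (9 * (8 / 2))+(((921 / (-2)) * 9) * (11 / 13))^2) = 337909026761 / 27378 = 12342356.15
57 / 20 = 2.85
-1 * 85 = -85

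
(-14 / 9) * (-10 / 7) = 20 / 9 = 2.22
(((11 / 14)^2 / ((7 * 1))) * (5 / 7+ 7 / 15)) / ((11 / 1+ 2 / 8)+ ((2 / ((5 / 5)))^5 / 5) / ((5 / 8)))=75020 / 15479247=0.00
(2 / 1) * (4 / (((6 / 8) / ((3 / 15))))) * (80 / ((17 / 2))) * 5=5120 / 51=100.39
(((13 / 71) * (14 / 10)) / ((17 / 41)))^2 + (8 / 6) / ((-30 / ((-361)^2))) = -1898454902041 / 327791025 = -5791.66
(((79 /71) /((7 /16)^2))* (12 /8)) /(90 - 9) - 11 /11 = -0.89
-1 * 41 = -41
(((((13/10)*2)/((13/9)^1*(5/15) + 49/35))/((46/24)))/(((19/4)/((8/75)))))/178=0.00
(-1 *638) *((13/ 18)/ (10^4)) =-4147/ 90000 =-0.05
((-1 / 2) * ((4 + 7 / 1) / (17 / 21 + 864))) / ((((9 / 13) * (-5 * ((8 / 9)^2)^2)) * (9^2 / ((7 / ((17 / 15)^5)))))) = 200930625 / 1477196505088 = 0.00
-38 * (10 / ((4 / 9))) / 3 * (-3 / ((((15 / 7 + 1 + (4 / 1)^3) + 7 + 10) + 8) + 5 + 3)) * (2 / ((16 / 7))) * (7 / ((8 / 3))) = 879795 / 44864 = 19.61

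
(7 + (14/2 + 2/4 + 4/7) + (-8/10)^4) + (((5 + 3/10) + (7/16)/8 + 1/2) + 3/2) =22.84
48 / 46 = 24 / 23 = 1.04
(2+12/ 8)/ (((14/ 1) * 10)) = 1/ 40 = 0.02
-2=-2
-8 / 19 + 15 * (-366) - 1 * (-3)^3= -103805 / 19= -5463.42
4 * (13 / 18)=26 / 9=2.89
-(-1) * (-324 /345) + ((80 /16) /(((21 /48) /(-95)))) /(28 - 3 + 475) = -2504 /805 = -3.11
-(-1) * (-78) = -78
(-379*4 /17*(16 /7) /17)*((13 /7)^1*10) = -3153280 /14161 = -222.67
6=6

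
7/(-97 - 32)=-7/129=-0.05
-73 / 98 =-0.74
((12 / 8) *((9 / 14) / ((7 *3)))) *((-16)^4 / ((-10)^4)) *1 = 9216 / 30625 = 0.30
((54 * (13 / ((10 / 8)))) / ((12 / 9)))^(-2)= 25 / 4435236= 0.00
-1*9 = -9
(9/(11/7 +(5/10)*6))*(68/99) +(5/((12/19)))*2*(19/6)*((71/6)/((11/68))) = 792523/216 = 3669.09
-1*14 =-14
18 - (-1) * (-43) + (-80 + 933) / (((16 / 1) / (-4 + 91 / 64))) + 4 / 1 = -162249 / 1024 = -158.45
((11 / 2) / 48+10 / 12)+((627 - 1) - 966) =-32549 / 96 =-339.05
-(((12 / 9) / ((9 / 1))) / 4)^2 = -1 / 729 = -0.00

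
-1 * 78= -78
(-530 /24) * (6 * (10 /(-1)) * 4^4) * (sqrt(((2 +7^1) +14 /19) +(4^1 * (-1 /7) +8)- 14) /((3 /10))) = 3392000 * sqrt(55993) /399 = 2011637.93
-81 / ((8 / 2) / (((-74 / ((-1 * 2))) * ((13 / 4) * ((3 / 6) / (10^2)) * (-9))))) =350649 / 3200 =109.58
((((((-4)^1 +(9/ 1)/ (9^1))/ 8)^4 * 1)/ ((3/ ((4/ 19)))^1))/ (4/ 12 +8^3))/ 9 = 9/ 29903872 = 0.00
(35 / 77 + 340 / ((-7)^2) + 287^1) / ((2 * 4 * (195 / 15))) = 6103 / 2156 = 2.83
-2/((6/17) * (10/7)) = -119/30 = -3.97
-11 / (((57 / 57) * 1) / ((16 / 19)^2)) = -2816 / 361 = -7.80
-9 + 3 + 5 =-1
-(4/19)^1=-4/19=-0.21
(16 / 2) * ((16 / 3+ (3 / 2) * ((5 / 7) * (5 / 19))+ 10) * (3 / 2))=24922 / 133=187.38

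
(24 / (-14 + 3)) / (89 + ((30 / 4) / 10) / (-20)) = -1920 / 78287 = -0.02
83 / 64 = 1.30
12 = 12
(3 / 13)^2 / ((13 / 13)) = 9 / 169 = 0.05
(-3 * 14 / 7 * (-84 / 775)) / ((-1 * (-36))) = 14 / 775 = 0.02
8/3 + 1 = 11/3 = 3.67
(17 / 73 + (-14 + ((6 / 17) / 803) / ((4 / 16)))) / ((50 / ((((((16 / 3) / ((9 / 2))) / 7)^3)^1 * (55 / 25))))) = -342081536 / 116365622625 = -0.00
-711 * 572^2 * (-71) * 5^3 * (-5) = -10322859690000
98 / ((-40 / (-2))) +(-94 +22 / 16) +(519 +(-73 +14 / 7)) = 14411 / 40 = 360.28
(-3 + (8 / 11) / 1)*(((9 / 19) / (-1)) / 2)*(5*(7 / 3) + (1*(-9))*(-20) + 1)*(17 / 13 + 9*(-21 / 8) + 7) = -34528275 / 21736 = -1588.53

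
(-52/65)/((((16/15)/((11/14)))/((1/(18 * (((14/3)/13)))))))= -143/1568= -0.09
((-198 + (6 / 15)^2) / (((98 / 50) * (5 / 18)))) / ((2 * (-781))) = 44514 / 191345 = 0.23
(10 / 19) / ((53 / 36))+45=45675 / 1007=45.36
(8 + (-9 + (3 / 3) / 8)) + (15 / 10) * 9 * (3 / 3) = 101 / 8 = 12.62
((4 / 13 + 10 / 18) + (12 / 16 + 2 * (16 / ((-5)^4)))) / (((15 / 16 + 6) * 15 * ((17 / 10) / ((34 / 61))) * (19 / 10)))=0.00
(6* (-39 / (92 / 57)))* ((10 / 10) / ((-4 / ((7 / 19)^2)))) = 17199 / 3496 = 4.92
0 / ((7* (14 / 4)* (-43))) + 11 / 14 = 11 / 14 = 0.79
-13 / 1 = -13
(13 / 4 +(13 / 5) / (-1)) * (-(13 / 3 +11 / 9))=-65 / 18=-3.61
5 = 5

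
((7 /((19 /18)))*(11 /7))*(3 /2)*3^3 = 8019 /19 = 422.05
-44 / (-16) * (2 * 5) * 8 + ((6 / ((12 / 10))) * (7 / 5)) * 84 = 808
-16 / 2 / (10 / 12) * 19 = -182.40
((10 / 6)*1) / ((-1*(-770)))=1 / 462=0.00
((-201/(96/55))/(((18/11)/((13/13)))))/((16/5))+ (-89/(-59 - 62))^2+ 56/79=-221098652845/10659585024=-20.74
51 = 51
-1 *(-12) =12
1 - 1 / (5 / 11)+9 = 39 / 5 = 7.80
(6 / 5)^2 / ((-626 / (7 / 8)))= -63 / 31300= -0.00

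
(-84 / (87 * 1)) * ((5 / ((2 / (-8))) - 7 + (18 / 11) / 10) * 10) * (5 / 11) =117.78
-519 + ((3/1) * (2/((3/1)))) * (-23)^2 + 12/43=23189/43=539.28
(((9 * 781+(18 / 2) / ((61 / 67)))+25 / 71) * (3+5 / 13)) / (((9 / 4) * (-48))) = -25796639 / 116937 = -220.60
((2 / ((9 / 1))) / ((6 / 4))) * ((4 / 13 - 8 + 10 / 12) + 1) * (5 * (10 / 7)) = -45700 / 7371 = -6.20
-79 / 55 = -1.44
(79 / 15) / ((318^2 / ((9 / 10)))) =0.00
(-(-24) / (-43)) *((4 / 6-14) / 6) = 160 / 129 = 1.24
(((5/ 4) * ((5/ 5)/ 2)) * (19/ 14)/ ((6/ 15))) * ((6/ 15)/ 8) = 95/ 896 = 0.11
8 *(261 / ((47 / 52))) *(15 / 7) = 1628640 / 329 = 4950.27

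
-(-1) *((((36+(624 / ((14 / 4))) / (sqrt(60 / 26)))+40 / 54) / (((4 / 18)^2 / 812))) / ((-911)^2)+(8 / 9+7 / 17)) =257585863 / 126977913+488592 *sqrt(390) / 4149605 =4.35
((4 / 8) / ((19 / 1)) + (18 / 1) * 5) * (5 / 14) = 17105 / 532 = 32.15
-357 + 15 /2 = -699 /2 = -349.50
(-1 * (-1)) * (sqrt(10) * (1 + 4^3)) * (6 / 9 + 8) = 1781.42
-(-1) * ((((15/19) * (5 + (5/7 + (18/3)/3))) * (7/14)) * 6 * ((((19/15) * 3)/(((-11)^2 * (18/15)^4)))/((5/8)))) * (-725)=-271875/847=-320.99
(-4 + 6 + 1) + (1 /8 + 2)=41 /8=5.12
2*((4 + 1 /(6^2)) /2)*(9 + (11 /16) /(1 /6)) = 5075 /96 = 52.86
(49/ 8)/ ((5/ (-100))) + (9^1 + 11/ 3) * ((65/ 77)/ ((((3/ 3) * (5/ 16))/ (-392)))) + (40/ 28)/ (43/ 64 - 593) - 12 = -237267734615/ 17513958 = -13547.35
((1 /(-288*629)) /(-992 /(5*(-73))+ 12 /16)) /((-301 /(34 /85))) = 0.00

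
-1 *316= -316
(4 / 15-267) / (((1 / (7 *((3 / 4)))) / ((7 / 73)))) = -196049 / 1460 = -134.28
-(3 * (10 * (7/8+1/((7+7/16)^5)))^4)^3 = -3113577532384414721832779725224831677455661824359784608420344814591164289352963378223867336921779428870512457923467122875672964493211725341796875/572186463786385457706233187086804486452361402561369692017160118570172337024755321258795903495776386679628314223420993758909238870016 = -5441543499265.32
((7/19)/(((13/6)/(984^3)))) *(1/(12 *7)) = 1928671.87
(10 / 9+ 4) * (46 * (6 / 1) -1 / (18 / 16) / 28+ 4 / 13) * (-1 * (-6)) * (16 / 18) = 166534720 / 22113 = 7531.08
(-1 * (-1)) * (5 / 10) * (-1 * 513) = -513 / 2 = -256.50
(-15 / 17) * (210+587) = -11955 / 17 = -703.24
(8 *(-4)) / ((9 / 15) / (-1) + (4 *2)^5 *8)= -160 / 1310717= -0.00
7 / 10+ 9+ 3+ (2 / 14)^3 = 43571 / 3430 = 12.70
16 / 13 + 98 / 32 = 893 / 208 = 4.29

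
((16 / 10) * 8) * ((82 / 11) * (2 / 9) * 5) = 10496 / 99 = 106.02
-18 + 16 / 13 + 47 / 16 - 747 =-158253 / 208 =-760.83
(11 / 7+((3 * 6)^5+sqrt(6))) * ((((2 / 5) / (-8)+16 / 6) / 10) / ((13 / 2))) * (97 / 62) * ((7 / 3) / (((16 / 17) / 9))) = 1812251 * sqrt(6) / 1289600+110463688561 / 41600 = 2655380.57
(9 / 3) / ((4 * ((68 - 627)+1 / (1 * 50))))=-75 / 55898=-0.00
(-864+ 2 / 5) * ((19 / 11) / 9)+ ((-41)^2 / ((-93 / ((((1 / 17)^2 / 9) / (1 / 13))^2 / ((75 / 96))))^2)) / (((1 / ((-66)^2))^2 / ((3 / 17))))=-31555273785815237492806 / 190389352197061400625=-165.74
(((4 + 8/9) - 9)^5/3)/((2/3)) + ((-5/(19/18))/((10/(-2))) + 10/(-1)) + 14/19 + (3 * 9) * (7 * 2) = -488014831/2243862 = -217.49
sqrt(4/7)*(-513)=-1026*sqrt(7)/7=-387.79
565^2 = 319225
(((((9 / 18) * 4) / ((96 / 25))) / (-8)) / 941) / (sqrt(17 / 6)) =-25 * sqrt(102) / 6142848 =-0.00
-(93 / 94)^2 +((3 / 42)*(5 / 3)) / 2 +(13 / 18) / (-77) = -2843353 / 3061674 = -0.93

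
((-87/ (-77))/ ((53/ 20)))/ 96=145/ 32648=0.00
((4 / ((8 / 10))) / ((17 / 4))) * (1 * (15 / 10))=30 / 17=1.76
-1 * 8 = -8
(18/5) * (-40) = -144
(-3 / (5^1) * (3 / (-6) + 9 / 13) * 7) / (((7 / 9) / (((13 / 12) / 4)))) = -0.28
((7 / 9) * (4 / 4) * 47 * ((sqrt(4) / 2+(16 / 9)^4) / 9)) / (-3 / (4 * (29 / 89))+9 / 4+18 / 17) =23387834218 / 527720913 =44.32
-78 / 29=-2.69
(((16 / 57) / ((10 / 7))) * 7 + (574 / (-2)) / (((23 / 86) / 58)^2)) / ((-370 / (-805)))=-7122749098892 / 242535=-29367922.56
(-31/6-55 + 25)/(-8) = 211/48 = 4.40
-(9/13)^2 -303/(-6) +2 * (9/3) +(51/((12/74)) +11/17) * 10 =18430245/5746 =3207.49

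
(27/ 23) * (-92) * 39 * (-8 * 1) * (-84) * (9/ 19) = -25474176/ 19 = -1340746.11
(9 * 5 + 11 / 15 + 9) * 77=63217 / 15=4214.47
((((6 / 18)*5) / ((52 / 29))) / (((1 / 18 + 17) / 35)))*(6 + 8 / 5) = 57855 / 3991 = 14.50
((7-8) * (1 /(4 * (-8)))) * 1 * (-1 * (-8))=0.25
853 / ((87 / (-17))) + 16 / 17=-245125 / 1479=-165.74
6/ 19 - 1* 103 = -1951/ 19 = -102.68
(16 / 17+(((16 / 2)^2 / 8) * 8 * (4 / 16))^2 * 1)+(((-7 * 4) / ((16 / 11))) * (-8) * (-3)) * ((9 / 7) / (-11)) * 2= 6204 / 17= 364.94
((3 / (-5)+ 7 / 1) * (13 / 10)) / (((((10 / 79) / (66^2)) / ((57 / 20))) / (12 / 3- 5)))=-509991768 / 625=-815986.83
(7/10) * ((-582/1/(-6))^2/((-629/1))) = -10.47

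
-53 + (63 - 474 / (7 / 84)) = -5678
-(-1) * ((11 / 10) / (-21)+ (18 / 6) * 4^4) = 767.95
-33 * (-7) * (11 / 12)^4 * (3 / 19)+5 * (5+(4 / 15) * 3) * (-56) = -69964867 / 43776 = -1598.25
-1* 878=-878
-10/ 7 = -1.43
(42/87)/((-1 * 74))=-7/1073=-0.01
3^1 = 3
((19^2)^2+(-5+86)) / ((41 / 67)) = 8736934 / 41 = 213095.95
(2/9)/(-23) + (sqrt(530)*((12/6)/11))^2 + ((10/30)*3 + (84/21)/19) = 8909443/475893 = 18.72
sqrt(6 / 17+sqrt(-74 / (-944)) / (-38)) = sqrt(2050838112 - 647938 *sqrt(4366)) / 76228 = 0.59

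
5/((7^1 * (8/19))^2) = 1805/3136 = 0.58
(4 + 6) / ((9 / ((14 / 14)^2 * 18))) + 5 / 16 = 325 / 16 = 20.31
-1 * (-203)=203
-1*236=-236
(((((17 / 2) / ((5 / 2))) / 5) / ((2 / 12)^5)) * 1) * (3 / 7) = 396576 / 175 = 2266.15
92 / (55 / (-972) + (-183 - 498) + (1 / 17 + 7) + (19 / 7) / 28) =-37245096 / 272820661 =-0.14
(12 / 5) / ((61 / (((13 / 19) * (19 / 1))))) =156 / 305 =0.51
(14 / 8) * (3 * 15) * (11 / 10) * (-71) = -49203 / 8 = -6150.38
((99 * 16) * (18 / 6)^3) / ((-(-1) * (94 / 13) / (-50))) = -13899600 / 47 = -295736.17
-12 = -12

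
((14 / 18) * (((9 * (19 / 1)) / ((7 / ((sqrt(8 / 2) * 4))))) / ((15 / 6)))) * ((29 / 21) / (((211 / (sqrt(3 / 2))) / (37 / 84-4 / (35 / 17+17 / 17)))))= -1043594 * sqrt(6) / 6048315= -0.42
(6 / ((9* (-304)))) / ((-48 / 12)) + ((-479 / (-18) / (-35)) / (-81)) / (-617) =5101969 / 9571595040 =0.00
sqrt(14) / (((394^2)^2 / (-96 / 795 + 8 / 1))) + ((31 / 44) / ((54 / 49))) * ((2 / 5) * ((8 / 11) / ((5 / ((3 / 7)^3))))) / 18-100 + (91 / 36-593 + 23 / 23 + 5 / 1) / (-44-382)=-32028384001 / 324739800 + 261 * sqrt(14) / 798253394930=-98.63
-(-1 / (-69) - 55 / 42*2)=1258 / 483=2.60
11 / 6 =1.83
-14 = -14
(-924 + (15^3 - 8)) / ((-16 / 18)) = -21987 / 8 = -2748.38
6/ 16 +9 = 9.38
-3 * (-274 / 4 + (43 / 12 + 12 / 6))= 755 / 4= 188.75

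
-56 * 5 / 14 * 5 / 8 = -25 / 2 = -12.50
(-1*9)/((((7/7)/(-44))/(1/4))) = 99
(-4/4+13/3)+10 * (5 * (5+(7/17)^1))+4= 14174/51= 277.92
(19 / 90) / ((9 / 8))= 76 / 405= 0.19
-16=-16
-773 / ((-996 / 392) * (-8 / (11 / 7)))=-59521 / 996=-59.76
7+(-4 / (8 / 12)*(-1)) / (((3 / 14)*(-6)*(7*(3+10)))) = 271 / 39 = 6.95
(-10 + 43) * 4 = 132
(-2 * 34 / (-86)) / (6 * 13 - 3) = 0.01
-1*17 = -17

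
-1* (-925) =925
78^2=6084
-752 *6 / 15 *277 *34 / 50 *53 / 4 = -93840952 / 125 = -750727.62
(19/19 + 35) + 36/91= 3312/91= 36.40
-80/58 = -1.38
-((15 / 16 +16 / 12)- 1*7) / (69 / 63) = 1589 / 368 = 4.32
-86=-86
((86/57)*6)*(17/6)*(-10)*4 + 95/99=-1928035/1881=-1025.01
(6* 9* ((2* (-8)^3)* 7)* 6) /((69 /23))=-774144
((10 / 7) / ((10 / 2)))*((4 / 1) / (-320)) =-1 / 280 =-0.00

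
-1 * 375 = -375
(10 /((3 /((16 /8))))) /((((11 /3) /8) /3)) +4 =524 /11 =47.64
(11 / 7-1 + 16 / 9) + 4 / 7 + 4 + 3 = 625 / 63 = 9.92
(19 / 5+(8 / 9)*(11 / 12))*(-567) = -13083 / 5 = -2616.60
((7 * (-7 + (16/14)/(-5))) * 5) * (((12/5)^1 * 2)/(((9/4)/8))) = -64768/15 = -4317.87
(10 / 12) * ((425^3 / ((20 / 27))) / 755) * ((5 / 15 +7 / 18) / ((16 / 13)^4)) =5700507840625 / 158334976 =36002.83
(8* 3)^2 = 576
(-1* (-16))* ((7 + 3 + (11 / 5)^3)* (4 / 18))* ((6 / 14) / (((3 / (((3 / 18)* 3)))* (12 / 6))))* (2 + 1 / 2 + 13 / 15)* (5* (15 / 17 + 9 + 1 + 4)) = 263809172 / 401625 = 656.85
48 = 48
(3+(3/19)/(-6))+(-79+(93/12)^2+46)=9131/304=30.04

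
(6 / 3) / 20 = 1 / 10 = 0.10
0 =0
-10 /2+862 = 857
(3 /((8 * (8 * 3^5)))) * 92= 23 /1296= 0.02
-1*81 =-81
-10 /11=-0.91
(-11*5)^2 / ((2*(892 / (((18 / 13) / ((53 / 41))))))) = 1116225 / 614588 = 1.82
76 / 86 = 38 / 43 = 0.88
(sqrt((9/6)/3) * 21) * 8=84 * sqrt(2)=118.79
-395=-395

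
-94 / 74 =-47 / 37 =-1.27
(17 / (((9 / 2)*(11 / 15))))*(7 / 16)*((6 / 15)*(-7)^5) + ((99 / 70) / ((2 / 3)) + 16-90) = -35166617 / 2310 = -15223.64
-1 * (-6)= 6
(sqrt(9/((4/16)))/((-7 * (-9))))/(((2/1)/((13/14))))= 13/294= 0.04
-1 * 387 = -387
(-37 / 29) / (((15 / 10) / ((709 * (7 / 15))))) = -281.43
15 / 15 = 1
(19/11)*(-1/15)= -19/165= -0.12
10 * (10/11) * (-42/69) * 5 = -7000/253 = -27.67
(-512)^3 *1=-134217728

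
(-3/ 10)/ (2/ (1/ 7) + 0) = -3/ 140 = -0.02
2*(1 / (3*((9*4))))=1 / 54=0.02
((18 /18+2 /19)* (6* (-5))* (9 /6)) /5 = -189 /19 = -9.95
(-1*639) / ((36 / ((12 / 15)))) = -71 / 5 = -14.20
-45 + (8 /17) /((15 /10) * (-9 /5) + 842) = -45.00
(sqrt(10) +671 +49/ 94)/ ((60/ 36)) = 3 * sqrt(10)/ 5 +189369/ 470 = 404.81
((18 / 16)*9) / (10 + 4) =81 / 112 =0.72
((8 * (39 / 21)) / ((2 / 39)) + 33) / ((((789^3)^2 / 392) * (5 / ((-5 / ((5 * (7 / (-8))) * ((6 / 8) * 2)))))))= 32128 / 402078423903877935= 0.00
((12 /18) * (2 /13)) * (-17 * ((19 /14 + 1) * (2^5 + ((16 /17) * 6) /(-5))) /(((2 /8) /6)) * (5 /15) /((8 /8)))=-461824 /455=-1015.00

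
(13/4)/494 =1/152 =0.01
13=13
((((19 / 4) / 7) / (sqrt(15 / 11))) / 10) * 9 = 57 * sqrt(165) / 1400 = 0.52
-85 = -85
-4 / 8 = -1 / 2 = -0.50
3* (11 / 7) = 33 / 7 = 4.71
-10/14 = -5/7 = -0.71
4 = 4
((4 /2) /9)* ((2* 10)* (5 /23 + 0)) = 200 /207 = 0.97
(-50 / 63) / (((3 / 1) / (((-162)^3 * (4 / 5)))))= 6298560 / 7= 899794.29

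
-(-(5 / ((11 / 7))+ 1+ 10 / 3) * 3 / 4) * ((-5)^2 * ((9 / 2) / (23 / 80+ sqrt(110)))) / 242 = -6417000 / 936319901+ 22320000 * sqrt(110) / 936319901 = 0.24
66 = 66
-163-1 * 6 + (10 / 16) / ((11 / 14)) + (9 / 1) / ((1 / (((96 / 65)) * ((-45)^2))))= 26748.72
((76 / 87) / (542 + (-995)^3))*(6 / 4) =-38 / 28567155657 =-0.00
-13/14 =-0.93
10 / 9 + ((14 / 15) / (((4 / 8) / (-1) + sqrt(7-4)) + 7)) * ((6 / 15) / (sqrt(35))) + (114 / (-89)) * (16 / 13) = -4846 / 10413-16 * sqrt(105) / 58875 + 104 * sqrt(35) / 58875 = -0.46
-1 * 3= -3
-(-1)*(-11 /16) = -11 /16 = -0.69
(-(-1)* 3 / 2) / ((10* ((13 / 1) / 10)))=3 / 26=0.12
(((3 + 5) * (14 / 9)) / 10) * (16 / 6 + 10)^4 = 116767616 / 3645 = 32035.01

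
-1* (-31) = 31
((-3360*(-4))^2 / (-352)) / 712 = -705600 / 979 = -720.74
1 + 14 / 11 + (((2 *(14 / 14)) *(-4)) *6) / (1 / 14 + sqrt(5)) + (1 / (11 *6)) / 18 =312965 / 105732 - 9408 *sqrt(5) / 979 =-18.53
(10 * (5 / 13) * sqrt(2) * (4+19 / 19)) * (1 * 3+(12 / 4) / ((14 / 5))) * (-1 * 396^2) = -1117314000 * sqrt(2) / 91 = -17363962.77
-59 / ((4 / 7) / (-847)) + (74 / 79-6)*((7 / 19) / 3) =1575187733 / 18012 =87452.13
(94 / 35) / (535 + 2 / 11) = 1034 / 206045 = 0.01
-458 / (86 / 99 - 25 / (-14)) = -634788 / 3679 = -172.54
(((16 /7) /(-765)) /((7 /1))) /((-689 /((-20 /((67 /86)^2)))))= -473344 /23187628737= -0.00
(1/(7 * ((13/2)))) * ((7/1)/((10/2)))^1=0.03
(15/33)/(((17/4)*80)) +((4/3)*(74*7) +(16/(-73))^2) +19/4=4158287443/5979138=695.47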